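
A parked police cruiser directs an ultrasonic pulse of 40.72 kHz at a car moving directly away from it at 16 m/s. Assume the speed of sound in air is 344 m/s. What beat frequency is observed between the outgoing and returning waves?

At the car (a moving observer), f₁ = f₀ · (v − u)/v = 40.72 × 328/344 ≈ 38.83 kHz.
The reflection then acts as a moving source: f₂ = f₁ · v/(v + u) ≈ 37.10 kHz.
Equivalently f₂ = f₀ · (v − u)/(v + u).
Beat frequency (with f₀ = 40720 Hz): |f₂ − f₀| = 2u·f₀/(v + u) = 2 × 16 × 40720/360 ≈ 3620 Hz.

3620 Hz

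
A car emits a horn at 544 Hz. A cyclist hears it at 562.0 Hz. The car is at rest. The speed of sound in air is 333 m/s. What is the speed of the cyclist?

11.0 m/s

f' > f, so the cyclist is approaching.
f' = f · (v + v_o)/v ⇒ v_o = v · |f'/f − 1|.
v_o = 333 × |562.0/544 − 1| = 333 × 0.03309 ≈ 11.0 m/s.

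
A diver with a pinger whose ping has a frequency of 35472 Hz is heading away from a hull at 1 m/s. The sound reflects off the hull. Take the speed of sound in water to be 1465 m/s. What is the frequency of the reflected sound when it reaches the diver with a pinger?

The hull receives the sound from a moving source: f₁ = f₀ · v/(v + v_e) = 35472 × 1465/1466 ≈ 35448 Hz.
On the return leg the diver with a pinger is a moving observer: f₂ = f₁ · (v − v_e)/v = 35448 × 1464/1465 ≈ 35424 Hz.
Equivalently f₂ = f₀ · (v − v_e)/(v + v_e).

35424 Hz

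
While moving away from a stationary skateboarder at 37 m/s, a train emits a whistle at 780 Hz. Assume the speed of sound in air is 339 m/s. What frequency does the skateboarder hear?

703 Hz

Moving source, stationary observer: f' = f · v/(v + v_s) since the source is receding.
f' = 780 × 339/(339 + 37) = 780 × 339/376 ≈ 703 Hz.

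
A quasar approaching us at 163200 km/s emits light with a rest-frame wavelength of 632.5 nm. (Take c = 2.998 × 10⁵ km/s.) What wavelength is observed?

β = v/c = 163200/299800 = 0.5444.
Relativistic Doppler for wavelength: λ' = λ₀ · √((1 − β)/(1 + β)).
λ' = 632.5 × √(0.4556/1.5444) = 632.5 × 0.54317 ≈ 343.6 nm.

343.6 nm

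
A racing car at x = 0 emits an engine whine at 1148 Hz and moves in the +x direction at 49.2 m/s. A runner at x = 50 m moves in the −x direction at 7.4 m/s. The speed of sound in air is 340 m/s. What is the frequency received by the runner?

1371 Hz

The observer lies on the +x side, so the source is heading toward the observer and the observer is heading toward the source.
General Doppler shift: f' = f · (v + v_o)/(v − v_s).
f' = 1148 × (340 + 7.4)/(340 − 49.2) = 1148 × 347.4/290.8 ≈ 1371 Hz.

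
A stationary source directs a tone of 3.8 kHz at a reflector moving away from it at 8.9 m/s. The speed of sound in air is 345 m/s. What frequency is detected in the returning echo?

3.61 kHz

The reflector first receives the wave as a moving observer: f₁ = f₀ · (v − u)/v = 3.8 × (345 − 8.9)/345 ≈ 3.70 kHz.
The reflection then acts as a moving source: f₂ = f₁ · v/(v + u) ≈ 3.61 kHz.
Equivalently f₂ = f₀ · (v − u)/(v + u).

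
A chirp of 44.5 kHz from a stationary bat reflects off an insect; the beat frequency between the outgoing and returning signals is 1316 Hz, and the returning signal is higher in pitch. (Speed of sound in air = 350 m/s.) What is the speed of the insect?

Double Doppler shift off a moving reflector: f₂ = f₀ · (v + u)/(v − u) (u > 0 toward emitter).
Returning signal is higher, so f₂ = f₀ + Δf = 44500 + 1316 = 45816 Hz.
Rearranging, u = v · (f₂ − f₀)/(f₂ + f₀) = 350 × 1316/90316 ≈ 5.1 m/s.
So the insect is moving at 5.1 m/s toward the emitter.

5.1 m/s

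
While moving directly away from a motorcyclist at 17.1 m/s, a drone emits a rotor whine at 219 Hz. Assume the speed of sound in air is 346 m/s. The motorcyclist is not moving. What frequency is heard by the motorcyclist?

Moving source, stationary observer: f' = f · v/(v + v_s) since the source is receding.
f' = 219 × 346/(346 + 17.1) = 219 × 346/363.1 ≈ 209 Hz.

209 Hz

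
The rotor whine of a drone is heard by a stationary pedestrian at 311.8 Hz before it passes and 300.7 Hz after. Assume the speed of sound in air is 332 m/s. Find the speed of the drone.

f₁/f₂ = (v + v_s)/(v − v_s), so v_s = v · (f₁ − f₂)/(f₁ + f₂).
v_s = 332 × (311.8 − 300.7)/(311.8 + 300.7) = 332 × 11.1/612.5 ≈ 6.0 m/s.

6.0 m/s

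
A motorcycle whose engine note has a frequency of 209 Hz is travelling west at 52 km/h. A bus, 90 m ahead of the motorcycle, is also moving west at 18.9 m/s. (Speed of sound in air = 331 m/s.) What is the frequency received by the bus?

52 km/h = 14.44 m/s.
The bus is ahead, so the motorcycle is moving toward it while the bus is moving away from the motorcycle.
With source approaching and observer receding, f' = f · (v − v_o)/(v − v_s).
f' = 209 × (331 − 18.9)/(331 − 14.44) = 209 × 312.1/316.56 ≈ 206 Hz.

206 Hz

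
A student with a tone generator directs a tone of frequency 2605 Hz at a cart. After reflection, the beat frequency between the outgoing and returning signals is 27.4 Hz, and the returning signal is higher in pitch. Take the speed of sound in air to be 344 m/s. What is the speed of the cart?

Double Doppler shift off a moving reflector: f₂ = f₀ · (v + u)/(v − u) (u > 0 toward emitter).
Returning signal is higher, so f₂ = f₀ + Δf = 2605 + 27.4 = 2632.4 Hz.
Rearranging, u = v · (f₂ − f₀)/(f₂ + f₀) = 344 × 27.4/5237.4 ≈ 1.80 m/s.
So the cart is moving at 1.80 m/s toward the emitter.

1.80 m/s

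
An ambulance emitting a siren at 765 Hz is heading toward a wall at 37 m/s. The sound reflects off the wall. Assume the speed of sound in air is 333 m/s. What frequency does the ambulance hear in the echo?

956 Hz

The wall receives the sound from a moving source: f₁ = f₀ · v/(v − v_e) = 765 × 333/296 ≈ 861 Hz.
On the return leg the ambulance is a moving observer: f₂ = f₁ · (v + v_e)/v = 861 × 370/333 ≈ 956 Hz.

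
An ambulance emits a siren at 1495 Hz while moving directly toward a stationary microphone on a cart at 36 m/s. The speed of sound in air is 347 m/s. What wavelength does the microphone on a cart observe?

With the source moving toward a stationary observer, f' = f · v/(v − v_s).
f' = 1495 × 347/(347 − 36) ≈ 1668 Hz.
λ' = v/f' = 347/1668.05 ≈ 20.8 cm.

20.8 cm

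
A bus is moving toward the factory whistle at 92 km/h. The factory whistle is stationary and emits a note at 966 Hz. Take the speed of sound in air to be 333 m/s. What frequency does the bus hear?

1040 Hz

92 km/h = 25.56 m/s.
Moving observer, stationary source: f' = f · (v + v_o)/v.
f' = 966 × (333 + 25.56)/333 = 966 × 358.56/333 ≈ 1040 Hz.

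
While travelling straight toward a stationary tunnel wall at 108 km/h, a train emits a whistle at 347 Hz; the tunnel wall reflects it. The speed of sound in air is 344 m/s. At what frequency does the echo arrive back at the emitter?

413 Hz

108 km/h = 30 m/s.
The tunnel wall receives the sound from a moving source: f₁ = f₀ · v/(v − v_e) = 347 × 344/314 ≈ 380 Hz.
On the return leg the train is a moving observer: f₂ = f₁ · (v + v_e)/v = 380 × 374/344 ≈ 413 Hz.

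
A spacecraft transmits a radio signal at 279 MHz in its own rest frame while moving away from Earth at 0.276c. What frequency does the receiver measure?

210.2 MHz

Relativistic Doppler for frequency: f' = f₀ · √((1 − β)/(1 + β)).
f' = 279 × √(0.7240/1.2760) = 279 × 0.75326 ≈ 210.2 MHz.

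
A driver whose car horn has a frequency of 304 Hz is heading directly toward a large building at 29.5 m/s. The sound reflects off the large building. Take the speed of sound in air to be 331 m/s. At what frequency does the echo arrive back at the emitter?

363 Hz

The large building receives the sound from a moving source: f₁ = f₀ · v/(v − v_e) = 304 × 331/301.5 ≈ 334 Hz.
On the return leg the driver is a moving observer: f₂ = f₁ · (v + v_e)/v = 334 × 360.5/331 ≈ 363 Hz.
Equivalently f₂ = f₀ · (v + v_e)/(v − v_e).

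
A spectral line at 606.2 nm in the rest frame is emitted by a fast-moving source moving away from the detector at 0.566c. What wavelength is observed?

Relativistic Doppler for wavelength: λ' = λ₀ · √((1 + β)/(1 − β)).
λ' = 606.2 × √(1.5660/0.4340) = 606.2 × 1.89955 ≈ 1151.5 nm.

1151.5 nm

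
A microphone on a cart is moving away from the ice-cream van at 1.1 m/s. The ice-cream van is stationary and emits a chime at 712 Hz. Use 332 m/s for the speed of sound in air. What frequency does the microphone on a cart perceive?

710 Hz

Moving observer, stationary source: f' = f · (v − v_o)/v.
f' = 712 × (332 − 1.1)/332 = 712 × 330.9/332 ≈ 710 Hz.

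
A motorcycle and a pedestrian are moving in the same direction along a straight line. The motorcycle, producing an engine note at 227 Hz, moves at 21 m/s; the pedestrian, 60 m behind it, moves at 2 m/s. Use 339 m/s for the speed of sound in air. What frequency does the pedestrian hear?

215 Hz

The pedestrian is behind, so the motorcycle is moving away from it while the pedestrian is moving toward the motorcycle.
Both move, so f' = f · (v + v_o)/(v + v_s).
f' = 227 × (339 + 2)/(339 + 21) = 227 × 341/360 ≈ 215 Hz.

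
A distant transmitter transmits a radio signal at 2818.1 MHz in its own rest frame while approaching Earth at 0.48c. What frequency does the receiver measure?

Relativistic Doppler for frequency: f' = f₀ · √((1 + β)/(1 − β)).
f' = 2818.1 × √(1.4800/0.5200) = 2818.1 × 1.68705 ≈ 4754.3 MHz.

4754.3 MHz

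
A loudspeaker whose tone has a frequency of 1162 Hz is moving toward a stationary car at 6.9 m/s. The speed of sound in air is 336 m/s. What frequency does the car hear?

Only the source moves, toward the listener, so f' = f · v/(v − v_s).
f' = 1162 × 336/(336 − 6.9) = 1162 × 336/329.1 ≈ 1186 Hz.

1186 Hz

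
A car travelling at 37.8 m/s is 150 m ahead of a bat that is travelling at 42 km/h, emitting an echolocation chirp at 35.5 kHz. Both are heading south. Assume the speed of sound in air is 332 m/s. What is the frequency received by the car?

32.6 kHz

42 km/h = 11.67 m/s.
The car is ahead, so the bat is moving toward it while the car is moving away from the bat.
Both move, so f' = f · (v − v_o)/(v − v_s).
f' = 35.5 × (332 − 37.8)/(332 − 11.67) = 35.5 × 294.2/320.33 ≈ 32.6 kHz.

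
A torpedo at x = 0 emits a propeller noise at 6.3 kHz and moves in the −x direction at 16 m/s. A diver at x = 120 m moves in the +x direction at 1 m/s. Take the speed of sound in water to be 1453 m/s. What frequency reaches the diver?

6.23 kHz

The observer lies on the +x side, so the source is heading away from the observer and the observer is heading away from the source.
With source receding and observer receding, f' = f · (v − v_o)/(v + v_s).
f' = 6.3 × (1453 − 1)/(1453 + 16) = 6.3 × 1452/1469 ≈ 6.23 kHz.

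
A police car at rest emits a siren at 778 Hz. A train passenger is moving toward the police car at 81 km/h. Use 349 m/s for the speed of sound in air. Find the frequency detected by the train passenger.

81 km/h = 22.5 m/s.
Moving observer, stationary source: f' = f · (v + v_o)/v.
f' = 778 × (349 + 22.5)/349 = 778 × 371.5/349 ≈ 828 Hz.

828 Hz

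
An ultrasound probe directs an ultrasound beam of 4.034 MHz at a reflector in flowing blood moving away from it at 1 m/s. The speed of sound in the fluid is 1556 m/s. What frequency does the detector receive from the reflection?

At the reflector in flowing blood (a moving observer), f₁ = f₀ · (v − u)/v = 4.034 × 1555/1556 ≈ 4.031 MHz.
The reflection then acts as a moving source: f₂ = f₁ · v/(v + u) ≈ 4.029 MHz.
Equivalently f₂ = f₀ · (v − u)/(v + u).

4.029 MHz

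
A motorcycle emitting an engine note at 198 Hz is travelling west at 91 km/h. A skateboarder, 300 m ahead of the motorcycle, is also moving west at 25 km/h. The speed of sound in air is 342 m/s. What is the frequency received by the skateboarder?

91 km/h = 25.28 m/s; 25 km/h = 6.944 m/s.
The skateboarder is ahead, so the motorcycle is moving toward it while the skateboarder is moving away from the motorcycle.
Both move, so f' = f · (v − v_o)/(v − v_s).
f' = 198 × (342 − 6.944)/(342 − 25.28) = 198 × 335.06/316.72 ≈ 209 Hz.

209 Hz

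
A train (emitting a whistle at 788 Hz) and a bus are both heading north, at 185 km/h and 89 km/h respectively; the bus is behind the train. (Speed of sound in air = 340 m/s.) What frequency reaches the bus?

185 km/h = 51.39 m/s; 89 km/h = 24.72 m/s.
The bus is behind, so the train is moving away from it while the bus is moving toward the train.
With source receding and observer approaching, f' = f · (v + v_o)/(v + v_s).
f' = 788 × (340 + 24.72)/(340 + 51.39) = 788 × 364.72/391.39 ≈ 734 Hz.

734 Hz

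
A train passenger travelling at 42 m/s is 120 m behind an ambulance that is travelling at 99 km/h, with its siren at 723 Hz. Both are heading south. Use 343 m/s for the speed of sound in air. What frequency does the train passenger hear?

751 Hz

99 km/h = 27.5 m/s.
The train passenger is behind, so the ambulance is moving away from it while the train passenger is moving toward the ambulance.
Both move, so f' = f · (v + v_o)/(v + v_s).
f' = 723 × (343 + 42)/(343 + 27.5) = 723 × 385/370.5 ≈ 751 Hz.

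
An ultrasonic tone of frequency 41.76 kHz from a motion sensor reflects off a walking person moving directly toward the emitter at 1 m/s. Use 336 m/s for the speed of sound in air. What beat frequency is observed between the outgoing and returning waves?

249 Hz

The walking person first receives the wave as a moving observer: f₁ = f₀ · (v + u)/v = 41.76 × (336 + 1)/336 ≈ 41.884 kHz.
On reflection it acts as a source moving toward the stationary detector: f₂ = f₁ · v/(v − u) = 41.884 × 336/335 ≈ 42.009 kHz.
Beat frequency (with f₀ = 41760 Hz): |f₂ − f₀| = 2u·f₀/(v − u) = 2 × 1 × 41760/335 ≈ 249 Hz.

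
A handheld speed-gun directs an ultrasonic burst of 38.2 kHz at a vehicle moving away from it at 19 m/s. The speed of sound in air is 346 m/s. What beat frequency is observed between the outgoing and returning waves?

At the vehicle (a moving observer), f₁ = f₀ · (v − u)/v = 38.2 × 327/346 ≈ 36.10 kHz.
On reflection it acts as a source moving away from the stationary detector: f₂ = f₁ · v/(v + u) = 36.10 × 346/365 ≈ 34.22 kHz.
Beat frequency (with f₀ = 38200 Hz): |f₂ − f₀| = 2u·f₀/(v + u) = 2 × 19 × 38200/365 ≈ 3977 Hz.

3977 Hz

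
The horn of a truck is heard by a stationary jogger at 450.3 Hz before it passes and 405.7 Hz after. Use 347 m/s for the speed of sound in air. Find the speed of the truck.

18.1 m/s

f₁/f₂ = (v + v_s)/(v − v_s), so v_s = v · (f₁ − f₂)/(f₁ + f₂).
v_s = 347 × (450.3 − 405.7)/(450.3 + 405.7) = 347 × 44.6/856.0 ≈ 18.1 m/s.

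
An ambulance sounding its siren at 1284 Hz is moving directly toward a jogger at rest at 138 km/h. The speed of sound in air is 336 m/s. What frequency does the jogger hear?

1449 Hz

138 km/h = 38.33 m/s.
With the source moving toward a stationary observer, f' = f · v/(v − v_s).
f' = 1284 × 336/(336 − 38.33) = 1284 × 336/297.7 ≈ 1449 Hz.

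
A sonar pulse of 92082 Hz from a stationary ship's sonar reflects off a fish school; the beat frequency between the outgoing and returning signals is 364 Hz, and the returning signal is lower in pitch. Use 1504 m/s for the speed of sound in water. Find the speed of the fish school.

2.98 m/s

Double Doppler shift off a moving reflector: f₂ = f₀ · (v + u)/(v − u) (u > 0 toward emitter).
Returning signal is lower, so f₂ = f₀ − Δf = 92082 − 364 = 91718 Hz.
Rearranging, u = v · (f₂ − f₀)/(f₂ + f₀) = 1504 × -364/183800 ≈ -2.98 m/s.
So the fish school is moving at 2.98 m/s away from the emitter.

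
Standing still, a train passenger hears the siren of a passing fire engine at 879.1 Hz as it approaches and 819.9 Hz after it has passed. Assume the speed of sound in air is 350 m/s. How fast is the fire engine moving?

f₁/f₂ = (v + v_s)/(v − v_s), so v_s = v · (f₁ − f₂)/(f₁ + f₂).
v_s = 350 × (879.1 − 819.9)/(879.1 + 819.9) = 350 × 59.2/1699.0 ≈ 12.2 m/s.

12.2 m/s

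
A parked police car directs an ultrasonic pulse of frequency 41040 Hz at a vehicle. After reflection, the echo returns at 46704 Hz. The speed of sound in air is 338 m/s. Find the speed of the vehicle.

Double Doppler shift off a moving reflector: f₂ = f₀ · (v + u)/(v − u) (u > 0 toward emitter).
Rearranging, u = v · (f₂ − f₀)/(f₂ + f₀) = 338 × 5664/87744 ≈ 21.8 m/s.
So the vehicle is moving at 21.8 m/s toward the emitter.

21.8 m/s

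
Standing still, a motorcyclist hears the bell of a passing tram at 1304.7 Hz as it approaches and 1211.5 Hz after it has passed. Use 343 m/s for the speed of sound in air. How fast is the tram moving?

f₁/f₂ = (v + v_s)/(v − v_s), so v_s = v · (f₁ − f₂)/(f₁ + f₂).
v_s = 343 × (1304.7 − 1211.5)/(1304.7 + 1211.5) = 343 × 93.2/2516.2 ≈ 12.7 m/s.

12.7 m/s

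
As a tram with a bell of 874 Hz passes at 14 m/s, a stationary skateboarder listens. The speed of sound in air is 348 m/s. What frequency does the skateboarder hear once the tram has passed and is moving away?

Receding: f₂ = f · v/(v + v_s) = 874 × 348/362 ≈ 840 Hz.

840 Hz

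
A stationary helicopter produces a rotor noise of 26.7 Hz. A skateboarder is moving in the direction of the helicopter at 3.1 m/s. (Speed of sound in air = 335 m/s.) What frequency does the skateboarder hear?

Only the observer moves, toward the source, so f' = f · (v + v_o)/v.
f' = 26.7 × (335 + 3.1)/335 = 26.7 × 338.1/335 ≈ 26.9 Hz.

26.9 Hz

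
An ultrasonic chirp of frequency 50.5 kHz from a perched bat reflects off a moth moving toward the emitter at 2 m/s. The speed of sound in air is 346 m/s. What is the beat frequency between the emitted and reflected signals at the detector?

The moth first receives the wave as a moving observer: f₁ = f₀ · (v + u)/v = 50.5 × (346 + 2)/346 ≈ 50.792 kHz.
On reflection it acts as a source moving toward the stationary detector: f₂ = f₁ · v/(v − u) = 50.792 × 346/344 ≈ 51.087 kHz.
Beat frequency (with f₀ = 50500 Hz): |f₂ − f₀| = 2u·f₀/(v − u) = 2 × 2 × 50500/344 ≈ 587 Hz.

587 Hz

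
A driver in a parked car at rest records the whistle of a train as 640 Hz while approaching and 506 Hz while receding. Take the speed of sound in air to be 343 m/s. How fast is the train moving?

40 m/s

f₁/f₂ = (v + v_s)/(v − v_s), so v_s = v · (f₁ − f₂)/(f₁ + f₂).
v_s = 343 × (640 − 506)/(640 + 506) = 343 × 134/1146 ≈ 40 m/s.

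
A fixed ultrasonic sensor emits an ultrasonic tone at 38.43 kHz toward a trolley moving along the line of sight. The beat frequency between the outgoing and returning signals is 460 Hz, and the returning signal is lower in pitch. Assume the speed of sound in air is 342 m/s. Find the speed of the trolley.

2.06 m/s

Double Doppler shift off a moving reflector: f₂ = f₀ · (v + u)/(v − u) (u > 0 toward emitter).
Returning signal is lower, so f₂ = f₀ − Δf = 38430 − 460 = 37970 Hz.
Rearranging, u = v · (f₂ − f₀)/(f₂ + f₀) = 342 × -460/76400 ≈ -2.06 m/s.
So the trolley is moving at 2.06 m/s away from the emitter.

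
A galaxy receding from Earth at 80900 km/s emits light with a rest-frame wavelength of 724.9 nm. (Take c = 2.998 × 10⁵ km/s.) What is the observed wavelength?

956.0 nm

β = v/c = 80900/299800 = 0.2698.
Relativistic Doppler for wavelength: λ' = λ₀ · √((1 + β)/(1 − β)).
λ' = 724.9 × √(1.2698/0.7302) = 724.9 × 1.31877 ≈ 956.0 nm.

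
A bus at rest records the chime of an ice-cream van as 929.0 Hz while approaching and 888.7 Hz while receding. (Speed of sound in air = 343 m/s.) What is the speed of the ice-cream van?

f₁/f₂ = (v + v_s)/(v − v_s), so v_s = v · (f₁ − f₂)/(f₁ + f₂).
v_s = 343 × (929.0 − 888.7)/(929.0 + 888.7) = 343 × 40.3/1817.7 ≈ 7.6 m/s.

7.6 m/s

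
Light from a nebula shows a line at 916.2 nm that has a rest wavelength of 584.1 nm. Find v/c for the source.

0.422c

λ'/λ₀ = 1.5686 > 1 (redshift), so the source is receding.
λ'/λ₀ = √((1 + β)/(1 − β)) for a receding source ⇒ β = (r² − 1)/(r² + 1) with r = λ'/λ₀.
β = (2.4604 − 1)/(2.4604 + 1) ≈ 0.422.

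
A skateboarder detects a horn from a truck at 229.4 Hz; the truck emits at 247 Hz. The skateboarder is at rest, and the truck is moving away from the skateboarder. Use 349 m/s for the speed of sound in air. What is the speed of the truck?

f' = f · v/(v + v_s) ⇒ v_s = v · |1 − f/f'|.
v_s = 349 × |1 − 247/229.4| = 349 × 0.07672 ≈ 27 m/s.

27 m/s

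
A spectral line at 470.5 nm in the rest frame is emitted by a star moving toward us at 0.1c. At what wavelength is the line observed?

Relativistic Doppler for wavelength: λ' = λ₀ · √((1 − β)/(1 + β)).
λ' = 470.5 × √(0.9000/1.1000) = 470.5 × 0.90453 ≈ 425.6 nm.

425.6 nm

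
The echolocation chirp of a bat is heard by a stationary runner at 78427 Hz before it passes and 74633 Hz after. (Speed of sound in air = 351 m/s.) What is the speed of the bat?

f₁/f₂ = (v + v_s)/(v − v_s), so v_s = v · (f₁ − f₂)/(f₁ + f₂).
v_s = 351 × (78427 − 74633)/(78427 + 74633) = 351 × 3794/153060 ≈ 8.7 m/s.

8.7 m/s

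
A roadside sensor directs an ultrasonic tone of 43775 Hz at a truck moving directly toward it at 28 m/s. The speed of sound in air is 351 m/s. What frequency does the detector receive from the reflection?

51364 Hz

The truck first receives the wave as a moving observer: f₁ = f₀ · (v + u)/v = 43775 × (351 + 28)/351 ≈ 47267 Hz.
On reflection it acts as a source moving toward the stationary detector: f₂ = f₁ · v/(v − u) = 47267 × 351/323 ≈ 51364 Hz.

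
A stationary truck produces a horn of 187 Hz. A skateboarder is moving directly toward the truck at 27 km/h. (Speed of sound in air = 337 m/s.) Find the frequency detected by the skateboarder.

27 km/h = 7.5 m/s.
Moving observer, stationary source: f' = f · (v + v_o)/v.
f' = 187 × (337 + 7.5)/337 = 187 × 344.5/337 ≈ 191 Hz.

191 Hz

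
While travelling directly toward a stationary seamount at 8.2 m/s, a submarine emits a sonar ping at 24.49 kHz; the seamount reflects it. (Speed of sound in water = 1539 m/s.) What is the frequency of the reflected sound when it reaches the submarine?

24.8 kHz

The seamount receives the sound from a moving source: f₁ = f₀ · v/(v − v_e) = 24.49 × 1539/1530.8 ≈ 24.6 kHz.
On the return leg the submarine is a moving observer: f₂ = f₁ · (v + v_e)/v = 24.6 × 1547.2/1539 ≈ 24.8 kHz.
Equivalently f₂ = f₀ · (v + v_e)/(v − v_e).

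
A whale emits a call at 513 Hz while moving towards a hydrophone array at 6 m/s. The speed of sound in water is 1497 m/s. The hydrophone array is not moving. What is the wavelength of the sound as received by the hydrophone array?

2.91 m

With the source moving toward a stationary observer, f' = f · v/(v − v_s).
f' = 513 × 1497/(1497 − 6) ≈ 515 Hz.
λ' = v/f' = 1497/515.064 ≈ 2.91 m.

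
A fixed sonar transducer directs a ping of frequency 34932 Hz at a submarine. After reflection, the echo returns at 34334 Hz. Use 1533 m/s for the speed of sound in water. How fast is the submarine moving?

13.2 m/s

Double Doppler shift off a moving reflector: f₂ = f₀ · (v + u)/(v − u) (u > 0 toward emitter).
Rearranging, u = v · (f₂ − f₀)/(f₂ + f₀) = 1533 × -598/69266 ≈ -13.2 m/s.
So the submarine is moving at 13.2 m/s away from the emitter.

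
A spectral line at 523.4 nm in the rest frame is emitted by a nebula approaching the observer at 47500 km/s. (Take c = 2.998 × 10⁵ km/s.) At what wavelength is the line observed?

446.1 nm

β = v/c = 47500/299800 = 0.1584.
Relativistic Doppler for wavelength: λ' = λ₀ · √((1 − β)/(1 + β)).
λ' = 523.4 × √(0.8416/1.1584) = 523.4 × 0.85233 ≈ 446.1 nm.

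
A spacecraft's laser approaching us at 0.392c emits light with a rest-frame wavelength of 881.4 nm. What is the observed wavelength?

582.5 nm

Relativistic Doppler for wavelength: λ' = λ₀ · √((1 − β)/(1 + β)).
λ' = 881.4 × √(0.6080/1.3920) = 881.4 × 0.66089 ≈ 582.5 nm.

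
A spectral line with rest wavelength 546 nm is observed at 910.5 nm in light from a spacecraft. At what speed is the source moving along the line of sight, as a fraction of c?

λ'/λ₀ = 1.6676 > 1 (redshift), so the source is receding.
λ'/λ₀ = √((1 + β)/(1 − β)) for a receding source ⇒ β = (r² − 1)/(r² + 1) with r = λ'/λ₀.
β = (2.7808 − 1)/(2.7808 + 1) ≈ 0.471.

0.471c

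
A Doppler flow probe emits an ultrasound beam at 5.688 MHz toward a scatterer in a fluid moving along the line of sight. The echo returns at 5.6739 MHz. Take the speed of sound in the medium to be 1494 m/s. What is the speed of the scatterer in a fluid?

1.85 m/s

Double Doppler shift off a moving reflector: f₂ = f₀ · (v + u)/(v − u) (u > 0 toward emitter).
Rearranging, u = v · (f₂ − f₀)/(f₂ + f₀) = 1494 × -0.0141/11.3619 ≈ -1.85 m/s.
So the scatterer in a fluid is moving at 1.85 m/s away from the emitter.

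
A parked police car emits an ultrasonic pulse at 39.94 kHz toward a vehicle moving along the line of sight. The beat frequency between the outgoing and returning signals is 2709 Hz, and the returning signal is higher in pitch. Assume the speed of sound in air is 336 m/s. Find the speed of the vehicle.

Double Doppler shift off a moving reflector: f₂ = f₀ · (v + u)/(v − u) (u > 0 toward emitter).
Returning signal is higher, so f₂ = f₀ + Δf = 39940 + 2709 = 42649 Hz.
Rearranging, u = v · (f₂ − f₀)/(f₂ + f₀) = 336 × 2709/82589 ≈ 11.0 m/s.
So the vehicle is moving at 11.0 m/s toward the emitter.

11.0 m/s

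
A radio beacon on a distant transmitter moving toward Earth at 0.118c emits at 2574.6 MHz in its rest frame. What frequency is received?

Relativistic Doppler for frequency: f' = f₀ · √((1 + β)/(1 − β)).
f' = 2574.6 × √(1.1180/0.8820) = 2574.6 × 1.12587 ≈ 2898.7 MHz.

2898.7 MHz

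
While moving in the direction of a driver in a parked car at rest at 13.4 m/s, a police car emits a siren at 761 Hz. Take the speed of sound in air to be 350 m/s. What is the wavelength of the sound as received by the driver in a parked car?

44.2 cm

Moving source, stationary observer: f' = f · v/(v − v_s) since the source is approaching.
f' = 761 × 350/(350 − 13.4) ≈ 791 Hz.
λ' = v/f' = 350/791.295 ≈ 44.2 cm.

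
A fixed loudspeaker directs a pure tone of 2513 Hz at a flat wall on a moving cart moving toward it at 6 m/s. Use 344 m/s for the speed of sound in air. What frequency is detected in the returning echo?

The flat wall on a moving cart first receives the wave as a moving observer: f₁ = f₀ · (v + u)/v = 2513 × (344 + 6)/344 ≈ 2557 Hz.
On reflection it acts as a source moving toward the stationary detector: f₂ = f₁ · v/(v − u) = 2557 × 344/338 ≈ 2602 Hz.
Equivalently f₂ = f₀ · (v + u)/(v − u).

2602 Hz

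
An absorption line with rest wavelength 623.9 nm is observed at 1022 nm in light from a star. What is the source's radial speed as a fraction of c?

0.457

λ'/λ₀ = 1.6381 > 1 (redshift), so the source is receding.
λ'/λ₀ = √((1 + β)/(1 − β)) for a receding source ⇒ β = (r² − 1)/(r² + 1) with r = λ'/λ₀.
β = (2.6833 − 1)/(2.6833 + 1) ≈ 0.457.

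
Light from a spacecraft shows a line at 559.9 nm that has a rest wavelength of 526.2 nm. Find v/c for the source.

0.062

λ'/λ₀ = 1.0640 > 1 (redshift), so the source is receding.
λ'/λ₀ = √((1 + β)/(1 − β)) for a receding source ⇒ β = (r² − 1)/(r² + 1) with r = λ'/λ₀.
β = (1.1322 − 1)/(1.1322 + 1) ≈ 0.062.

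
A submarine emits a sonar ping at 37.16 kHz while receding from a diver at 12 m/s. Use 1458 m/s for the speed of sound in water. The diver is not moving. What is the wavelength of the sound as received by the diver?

Only the source moves, away from the listener, so f' = f · v/(v + v_s).
f' = 37.16 × 1458/(1458 + 12) ≈ 36.9 kHz.
λ' = v/f' = 1458/36856.7 ≈ 4.0 cm.

4.0 cm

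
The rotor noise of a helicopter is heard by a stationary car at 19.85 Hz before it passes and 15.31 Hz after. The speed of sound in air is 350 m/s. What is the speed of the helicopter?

45 m/s

f₁/f₂ = (v + v_s)/(v − v_s), so v_s = v · (f₁ − f₂)/(f₁ + f₂).
v_s = 350 × (19.85 − 15.31)/(19.85 + 15.31) = 350 × 4.54/35.16 ≈ 45 m/s.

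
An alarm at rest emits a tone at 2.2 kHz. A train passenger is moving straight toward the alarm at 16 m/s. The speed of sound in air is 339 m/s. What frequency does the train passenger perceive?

Moving observer, stationary source: f' = f · (v + v_o)/v.
f' = 2.2 × (339 + 16)/339 = 2.2 × 355/339 ≈ 2.30 kHz.

2.30 kHz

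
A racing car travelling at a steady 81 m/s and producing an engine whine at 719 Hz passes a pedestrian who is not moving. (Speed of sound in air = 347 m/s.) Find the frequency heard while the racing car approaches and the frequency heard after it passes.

Approaching: f₁ = f · v/(v − v_s) = 719 × 347/266 ≈ 938 Hz.
Receding: f₂ = f · v/(v + v_s) = 719 × 347/428 ≈ 583 Hz.

938 Hz approaching; 583 Hz receding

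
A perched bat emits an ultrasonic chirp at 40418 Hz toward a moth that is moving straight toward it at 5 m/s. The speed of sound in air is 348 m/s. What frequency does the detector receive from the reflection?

At the moth (a moving observer), f₁ = f₀ · (v + u)/v = 40418 × 353/348 ≈ 40999 Hz.
The reflection then acts as a moving source: f₂ = f₁ · v/(v − u) ≈ 41596 Hz.
Equivalently f₂ = f₀ · (v + u)/(v − u).

41596 Hz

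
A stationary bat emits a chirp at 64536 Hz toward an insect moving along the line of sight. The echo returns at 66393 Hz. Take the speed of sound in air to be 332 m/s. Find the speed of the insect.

Double Doppler shift off a moving reflector: f₂ = f₀ · (v + u)/(v − u) (u > 0 toward emitter).
Rearranging, u = v · (f₂ − f₀)/(f₂ + f₀) = 332 × 1857/130929 ≈ 4.7 m/s.
So the insect is moving at 4.7 m/s toward the emitter.

4.7 m/s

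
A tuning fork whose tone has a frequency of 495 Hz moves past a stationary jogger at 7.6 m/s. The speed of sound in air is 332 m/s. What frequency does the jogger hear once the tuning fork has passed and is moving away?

Receding: f₂ = f · v/(v + v_s) = 495 × 332/339.6 ≈ 484 Hz.

484 Hz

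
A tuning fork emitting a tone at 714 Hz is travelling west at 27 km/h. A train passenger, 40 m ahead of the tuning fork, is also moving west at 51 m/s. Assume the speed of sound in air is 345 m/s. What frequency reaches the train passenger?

622 Hz

27 km/h = 7.5 m/s.
The train passenger is ahead, so the tuning fork is moving toward it while the train passenger is moving away from the tuning fork.
General Doppler shift: f' = f · (v − v_o)/(v − v_s).
f' = 714 × (345 − 51)/(345 − 7.5) = 714 × 294/337.5 ≈ 622 Hz.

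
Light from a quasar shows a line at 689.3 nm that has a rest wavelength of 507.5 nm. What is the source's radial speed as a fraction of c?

λ'/λ₀ = 1.3582 > 1 (redshift), so the source is receding.
λ'/λ₀ = √((1 + β)/(1 − β)) for a receding source ⇒ β = (r² − 1)/(r² + 1) with r = λ'/λ₀.
β = (1.8448 − 1)/(1.8448 + 1) ≈ 0.297.

0.297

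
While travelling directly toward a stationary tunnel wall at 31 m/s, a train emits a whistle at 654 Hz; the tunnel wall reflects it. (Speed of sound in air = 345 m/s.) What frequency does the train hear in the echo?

783 Hz

The tunnel wall receives the sound from a moving source: f₁ = f₀ · v/(v − v_e) = 654 × 345/314 ≈ 719 Hz.
On the return leg the train is a moving observer: f₂ = f₁ · (v + v_e)/v = 719 × 376/345 ≈ 783 Hz.
Equivalently f₂ = f₀ · (v + v_e)/(v − v_e).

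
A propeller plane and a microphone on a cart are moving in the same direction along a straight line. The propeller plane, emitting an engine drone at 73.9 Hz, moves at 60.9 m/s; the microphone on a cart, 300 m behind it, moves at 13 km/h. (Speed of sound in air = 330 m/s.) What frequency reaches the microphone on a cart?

63 Hz

13 km/h = 3.611 m/s.
The microphone on a cart is behind, so the propeller plane is moving away from it while the microphone on a cart is moving toward the propeller plane.
With source receding and observer approaching, f' = f · (v + v_o)/(v + v_s).
f' = 73.9 × (330 + 3.611)/(330 + 60.9) = 73.9 × 333.61/390.9 ≈ 63 Hz.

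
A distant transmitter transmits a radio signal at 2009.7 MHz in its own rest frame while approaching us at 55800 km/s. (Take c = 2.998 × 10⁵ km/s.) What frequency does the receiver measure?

2426.1 MHz

β = v/c = 55800/299800 = 0.1861.
Relativistic Doppler for frequency: f' = f₀ · √((1 + β)/(1 − β)).
f' = 2009.7 × √(1.1861/0.8139) = 2009.7 × 1.20722 ≈ 2426.1 MHz.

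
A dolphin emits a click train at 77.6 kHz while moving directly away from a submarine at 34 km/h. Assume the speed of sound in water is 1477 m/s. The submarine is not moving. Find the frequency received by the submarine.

34 km/h = 9.444 m/s.
Moving source, stationary observer: f' = f · v/(v + v_s) since the source is receding.
f' = 77.6 × 1477/(1477 + 9.444) = 77.6 × 1477/1486 ≈ 77.1 kHz.

77.1 kHz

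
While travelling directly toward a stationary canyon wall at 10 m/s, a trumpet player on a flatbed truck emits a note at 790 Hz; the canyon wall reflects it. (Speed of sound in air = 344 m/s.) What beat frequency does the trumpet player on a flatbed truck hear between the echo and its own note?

The canyon wall receives the sound from a moving source: f₁ = f₀ · v/(v − v_e) = 790 × 344/334 ≈ 813.7 Hz.
On the return leg the trumpet player on a flatbed truck is a moving observer: f₂ = f₁ · (v + v_e)/v = 813.7 × 354/344 ≈ 837.3 Hz.
Equivalently f₂ = f₀ · (v + v_e)/(v − v_e).
Beat against the emitted tone: |f₂ − f₀| = 2v_e·f₀/(v − v_e) = 2 × 10 × 790/334 ≈ 47.3 Hz.

47.3 Hz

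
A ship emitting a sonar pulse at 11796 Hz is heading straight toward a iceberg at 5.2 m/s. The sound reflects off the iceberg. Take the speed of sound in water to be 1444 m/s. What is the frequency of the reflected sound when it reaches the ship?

11881 Hz

The iceberg receives the sound from a moving source: f₁ = f₀ · v/(v − v_e) = 11796 × 1444/1438.8 ≈ 11839 Hz.
On the return leg the ship is a moving observer: f₂ = f₁ · (v + v_e)/v = 11839 × 1449.2/1444 ≈ 11881 Hz.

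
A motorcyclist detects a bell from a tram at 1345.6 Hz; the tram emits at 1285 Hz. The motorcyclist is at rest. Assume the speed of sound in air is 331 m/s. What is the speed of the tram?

f' > f, so the tram is approaching.
f' = f · v/(v − v_s) ⇒ v_s = v · |1 − f/f'|.
v_s = 331 × |1 − 1285/1345.6| = 331 × 0.04504 ≈ 14.9 m/s.

14.9 m/s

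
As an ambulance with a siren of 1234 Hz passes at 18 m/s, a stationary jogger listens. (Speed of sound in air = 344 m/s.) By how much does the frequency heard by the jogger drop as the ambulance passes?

129 Hz

Approaching: f₁ = f · v/(v − v_s) = 1234 × 344/326 ≈ 1302 Hz.
Receding: f₂ = f · v/(v + v_s) = 1234 × 344/362 ≈ 1173 Hz.
Drop: f₁ − f₂ = 2f·v·v_s/(v² − v_s²) = 2 × 1234 × 344 × 18/(344² − 18²) ≈ 129 Hz.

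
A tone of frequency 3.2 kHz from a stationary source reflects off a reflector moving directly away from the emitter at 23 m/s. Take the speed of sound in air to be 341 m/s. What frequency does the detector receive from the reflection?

2.80 kHz

At the reflector (a moving observer), f₁ = f₀ · (v − u)/v = 3.2 × 318/341 ≈ 2.98 kHz.
The reflection then acts as a moving source: f₂ = f₁ · v/(v + u) ≈ 2.80 kHz.
Equivalently f₂ = f₀ · (v − u)/(v + u).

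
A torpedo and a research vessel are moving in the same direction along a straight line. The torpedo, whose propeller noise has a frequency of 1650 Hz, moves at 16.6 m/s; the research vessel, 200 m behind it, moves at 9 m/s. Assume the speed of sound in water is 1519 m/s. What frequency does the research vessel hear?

1642 Hz

The research vessel is behind, so the torpedo is moving away from it while the research vessel is moving toward the torpedo.
With source receding and observer approaching, f' = f · (v + v_o)/(v + v_s).
f' = 1650 × (1519 + 9)/(1519 + 16.6) = 1650 × 1528/1535.6 ≈ 1642 Hz.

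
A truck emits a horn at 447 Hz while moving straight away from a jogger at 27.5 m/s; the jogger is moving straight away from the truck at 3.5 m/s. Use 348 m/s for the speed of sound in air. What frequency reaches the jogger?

410 Hz

With source receding and observer receding, f' = f · (v − v_o)/(v + v_s).
f' = 447 × (348 − 3.5)/(348 + 27.5) = 447 × 344.5/375.5 ≈ 410 Hz.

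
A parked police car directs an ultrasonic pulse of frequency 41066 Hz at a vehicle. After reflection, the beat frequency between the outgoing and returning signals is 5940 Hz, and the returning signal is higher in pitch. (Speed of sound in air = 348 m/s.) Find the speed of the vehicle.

23.5 m/s

Double Doppler shift off a moving reflector: f₂ = f₀ · (v + u)/(v − u) (u > 0 toward emitter).
Returning signal is higher, so f₂ = f₀ + Δf = 41066 + 5940 = 47006 Hz.
Rearranging, u = v · (f₂ − f₀)/(f₂ + f₀) = 348 × 5940/88072 ≈ 23.5 m/s.
So the vehicle is moving at 23.5 m/s toward the emitter.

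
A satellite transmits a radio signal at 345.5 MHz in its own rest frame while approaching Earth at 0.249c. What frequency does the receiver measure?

Relativistic Doppler for frequency: f' = f₀ · √((1 + β)/(1 − β)).
f' = 345.5 × √(1.2490/0.7510) = 345.5 × 1.28962 ≈ 445.6 MHz.

445.6 MHz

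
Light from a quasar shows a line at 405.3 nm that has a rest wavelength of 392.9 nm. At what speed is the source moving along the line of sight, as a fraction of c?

λ'/λ₀ = 1.0316 > 1 (redshift), so the source is receding.
λ'/λ₀ = √((1 + β)/(1 − β)) for a receding source ⇒ β = (r² − 1)/(r² + 1) with r = λ'/λ₀.
β = (1.0641 − 1)/(1.0641 + 1) ≈ 0.031.

0.031c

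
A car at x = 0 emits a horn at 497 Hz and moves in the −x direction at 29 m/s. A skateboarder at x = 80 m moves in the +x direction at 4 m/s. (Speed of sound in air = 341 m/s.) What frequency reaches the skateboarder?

The observer lies on the +x side, so the source is heading away from the observer and the observer is heading away from the source.
With source receding and observer receding, f' = f · (v − v_o)/(v + v_s).
f' = 497 × (341 − 4)/(341 + 29) = 497 × 337/370 ≈ 453 Hz.

453 Hz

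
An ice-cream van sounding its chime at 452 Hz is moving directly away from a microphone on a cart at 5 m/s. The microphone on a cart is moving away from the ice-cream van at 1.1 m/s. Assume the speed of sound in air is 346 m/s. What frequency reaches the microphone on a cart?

Both move, so f' = f · (v − v_o)/(v + v_s).
f' = 452 × (346 − 1.1)/(346 + 5) = 452 × 344.9/351 ≈ 444 Hz.

444 Hz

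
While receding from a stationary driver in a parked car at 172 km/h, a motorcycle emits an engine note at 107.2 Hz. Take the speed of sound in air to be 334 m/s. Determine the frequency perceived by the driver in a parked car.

172 km/h = 47.78 m/s.
Moving source, stationary observer: f' = f · v/(v + v_s) since the source is receding.
f' = 107.2 × 334/(334 + 47.78) = 107.2 × 334/381.8 ≈ 94 Hz.

94 Hz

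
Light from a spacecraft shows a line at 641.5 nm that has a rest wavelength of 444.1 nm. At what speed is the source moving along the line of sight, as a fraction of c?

0.352

λ'/λ₀ = 1.4445 > 1 (redshift), so the source is receding.
λ'/λ₀ = √((1 + β)/(1 − β)) for a receding source ⇒ β = (r² − 1)/(r² + 1) with r = λ'/λ₀.
β = (2.0866 − 1)/(2.0866 + 1) ≈ 0.352.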